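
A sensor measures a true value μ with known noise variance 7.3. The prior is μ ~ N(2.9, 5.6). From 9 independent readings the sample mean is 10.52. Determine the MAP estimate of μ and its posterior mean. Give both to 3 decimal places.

Posterior for μ is Normal. Precision-weighted mean: (1/5.6·2.9 + 9/7.3·10.52) / (1/5.6 + 9/7.3) = 9.556.
A Normal posterior is symmetric, so mode = mean.

MAP estimate = 9.556, posterior mean = 9.556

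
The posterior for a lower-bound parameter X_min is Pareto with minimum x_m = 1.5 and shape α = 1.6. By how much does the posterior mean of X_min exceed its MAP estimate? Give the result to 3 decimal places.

The Pareto density is strictly decreasing on [x_m, ∞), so the mode is x_m = 1.500.
Mean = α·x_m/(α−1) = 1.6·1.5/0.6 = 4.000.
Difference = 4.000 − 1.500 = 2.500.

2.500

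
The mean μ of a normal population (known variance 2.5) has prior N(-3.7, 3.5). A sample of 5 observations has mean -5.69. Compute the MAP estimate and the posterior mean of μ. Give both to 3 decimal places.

MAP estimate = -5.441, posterior mean = -5.441

Posterior for μ is Normal. Precision-weighted mean: (1/3.5·-3.7 + 5/2.5·-5.69) / (1/3.5 + 5/2.5) = -5.441.
A Normal posterior is symmetric, so mode = mean.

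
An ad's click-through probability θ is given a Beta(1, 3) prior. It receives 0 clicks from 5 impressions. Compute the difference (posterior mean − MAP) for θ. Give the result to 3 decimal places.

Posterior: Beta(1+0, 3+5) = Beta(1, 8).
Since α = 1 ≤ 1 and β > 1, the Beta density is monotone decreasing on [0,1]; the mode is at 0.
Mean = 1/(1+8) = 0.111.
Difference = 0.111 − 0.000 = 0.111.

0.111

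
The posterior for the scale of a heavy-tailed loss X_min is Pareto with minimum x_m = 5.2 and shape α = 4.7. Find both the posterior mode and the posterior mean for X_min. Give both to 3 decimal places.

The Pareto density is strictly decreasing on [x_m, ∞), so the mode is x_m = 5.200.
Mean = α·x_m/(α−1) = 4.7·5.2/3.7 = 6.605.

MAP = 5.200, posterior mean = 6.605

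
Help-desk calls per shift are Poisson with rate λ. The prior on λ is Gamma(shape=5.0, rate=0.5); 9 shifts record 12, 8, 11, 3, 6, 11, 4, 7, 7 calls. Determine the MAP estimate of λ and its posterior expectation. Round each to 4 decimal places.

MAP = 7.6842, posterior mean = 7.7895

Σ counts = 69. Posterior: Gamma(shape = 5.0+69 = 74.0, rate = 0.5+9 = 9.5).
Mode = (α−1)/β = 73.0/9.5 = 7.6842.
Mean = α/β = 74.0/9.5 = 7.7895.
Right-skewed posterior ⇒ mode < mean.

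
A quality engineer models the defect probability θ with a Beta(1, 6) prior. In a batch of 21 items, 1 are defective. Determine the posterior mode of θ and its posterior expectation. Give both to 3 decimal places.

Posterior: Beta(1+1, 6+20) = Beta(2, 26).
Mode = (2−1)/(2+26−2) = 1/26 = 0.038.
Mean = 2/(2+26) = 2/28 = 0.071.

θ_MAP = 0.038, E[θ|data] = 0.071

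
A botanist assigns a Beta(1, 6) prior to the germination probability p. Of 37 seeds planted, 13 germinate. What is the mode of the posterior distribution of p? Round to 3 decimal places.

Posterior: Beta(1+13, 6+24) = Beta(14, 30).
Mode = (14−1)/(14+30−2) = 13/42 = 0.310.
Mean = 14/(14+30) = 14/44 = 0.318.
This is the posterior mode — the MAP estimate.

0.310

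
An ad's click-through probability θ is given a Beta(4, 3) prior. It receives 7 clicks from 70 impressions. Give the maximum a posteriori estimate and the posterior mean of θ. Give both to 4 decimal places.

MAP = 0.1333, posterior mean = 0.1429

Posterior: Beta(4+7, 3+63) = Beta(11, 66).
Mode = (11−1)/(11+66−2) = 10/75 = 0.1333.
Mean = 11/(11+66) = 11/77 = 0.1429.
Right-skewed posterior ⇒ mode < mean.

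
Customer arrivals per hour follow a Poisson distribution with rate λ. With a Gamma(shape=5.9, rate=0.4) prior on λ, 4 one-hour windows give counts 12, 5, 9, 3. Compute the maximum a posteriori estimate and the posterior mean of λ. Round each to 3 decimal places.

maximum a posteriori estimate = 7.705, posterior mean = 7.932

Σ counts = 29. Posterior: Gamma(shape = 5.9+29 = 34.9, rate = 0.4+4 = 4.4).
Mode = (α−1)/β = 33.9/4.4 = 7.705.
Mean = α/β = 34.9/4.4 = 7.932.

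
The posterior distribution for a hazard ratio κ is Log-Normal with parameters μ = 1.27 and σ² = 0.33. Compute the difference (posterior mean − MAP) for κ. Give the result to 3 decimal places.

1.640

Mode = exp(μ − σ²) = exp(0.94) = 2.560.
Mean = exp(μ + σ²/2) = exp(1.435) = 4.200.
Difference = 4.200 − 2.560 = 1.640.
Mean > mode: the posterior has a right tail.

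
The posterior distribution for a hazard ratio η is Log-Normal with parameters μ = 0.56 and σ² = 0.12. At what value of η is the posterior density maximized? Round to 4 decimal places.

1.5527

Mode = exp(μ − σ²) = exp(0.44) = 1.5527.
Mean = exp(μ + σ²/2) = exp(0.620) = 1.8589.
This is the posterior mode — the MAP estimate.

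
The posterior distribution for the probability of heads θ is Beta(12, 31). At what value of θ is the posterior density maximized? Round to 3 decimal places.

Mode = (12−1)/(12+31−2) = 11/41 = 0.268.
Mean = 12/(12+31) = 12/43 = 0.279.
This is the posterior mode — the MAP estimate.

0.268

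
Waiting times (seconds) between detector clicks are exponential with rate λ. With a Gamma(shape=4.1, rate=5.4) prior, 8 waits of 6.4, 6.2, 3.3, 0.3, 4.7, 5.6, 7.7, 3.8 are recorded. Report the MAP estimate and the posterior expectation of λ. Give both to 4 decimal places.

Σ times = 38.0. Posterior: Gamma(shape = 4.1+8 = 12.1, rate = 5.4+38.0 = 43.4).
Mode = (α−1)/β = 11.1/43.4 = 0.2558.
Mean = α/β = 12.1/43.4 = 0.2788.

MAP = 0.2558, posterior mean = 0.2788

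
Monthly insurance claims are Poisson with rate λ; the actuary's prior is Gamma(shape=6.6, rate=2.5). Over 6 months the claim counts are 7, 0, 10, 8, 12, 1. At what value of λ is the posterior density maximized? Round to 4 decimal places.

Σ counts = 38. Posterior: Gamma(shape = 6.6+38 = 44.6, rate = 2.5+6 = 8.5).
Mode = (α−1)/β = 43.6/8.5 = 5.1294.
Mean = α/β = 44.6/8.5 = 5.2471.
This is the posterior mode — the MAP estimate.

5.1294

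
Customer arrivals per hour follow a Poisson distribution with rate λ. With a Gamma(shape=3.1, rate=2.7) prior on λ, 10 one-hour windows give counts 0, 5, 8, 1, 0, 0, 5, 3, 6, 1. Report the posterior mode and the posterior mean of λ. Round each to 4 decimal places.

λ_MAP = 2.4488, E[λ|data] = 2.5276

Σ counts = 29. Posterior: Gamma(shape = 3.1+29 = 32.1, rate = 2.7+10 = 12.7).
Mode = (α−1)/β = 31.1/12.7 = 2.4488.
Mean = α/β = 32.1/12.7 = 2.5276.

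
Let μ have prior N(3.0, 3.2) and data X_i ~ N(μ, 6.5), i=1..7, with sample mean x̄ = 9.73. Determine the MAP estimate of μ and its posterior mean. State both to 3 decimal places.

Posterior for μ is Normal. Precision-weighted mean: (1/3.2·3.0 + 7/6.5·9.73) / (1/3.2 + 7/6.5) = 8.216.
A Normal posterior is symmetric, so mode = mean.

MAP = 8.216; posterior mean = 8.216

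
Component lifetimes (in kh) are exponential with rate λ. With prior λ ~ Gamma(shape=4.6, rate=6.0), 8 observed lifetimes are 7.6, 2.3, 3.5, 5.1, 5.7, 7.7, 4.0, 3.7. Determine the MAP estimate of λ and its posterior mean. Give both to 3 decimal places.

Σ times = 39.6. Posterior: Gamma(shape = 4.6+8 = 12.6, rate = 6.0+39.6 = 45.6).
Mode = (α−1)/β = 11.6/45.6 = 0.254.
Mean = α/β = 12.6/45.6 = 0.276.

MAP: 0.254. Posterior mean: 0.276.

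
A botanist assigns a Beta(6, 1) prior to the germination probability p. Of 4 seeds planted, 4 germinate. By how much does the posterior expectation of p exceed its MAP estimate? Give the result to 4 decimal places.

Posterior: Beta(6+4, 1+0) = Beta(10, 1).
Since β = 1 ≤ 1 and α > 1, the Beta density is monotone increasing on [0,1]; the mode is at 1.
Mean = 10/(10+1) = 0.9091.
Difference = 0.9091 − 1.0000 = -0.0909.

-0.0909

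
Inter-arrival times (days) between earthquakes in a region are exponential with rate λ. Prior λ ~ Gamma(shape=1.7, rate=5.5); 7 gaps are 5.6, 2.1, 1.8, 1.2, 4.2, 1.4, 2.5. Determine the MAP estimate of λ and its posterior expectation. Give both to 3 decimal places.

MAP = 0.317, posterior mean = 0.358

Σ times = 18.8. Posterior: Gamma(shape = 1.7+7 = 8.7, rate = 5.5+18.8 = 24.3).
Mode = (α−1)/β = 7.7/24.3 = 0.317.
Mean = α/β = 8.7/24.3 = 0.358.
The mean is pulled above the mode by the posterior's right skew.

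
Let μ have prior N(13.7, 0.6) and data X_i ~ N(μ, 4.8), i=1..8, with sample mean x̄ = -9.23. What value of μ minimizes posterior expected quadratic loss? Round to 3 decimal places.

2.235

Posterior for μ is Normal. Precision-weighted mean: (1/0.6·13.7 + 8/4.8·-9.23) / (1/0.6 + 8/4.8) = 2.235.
A Normal posterior is symmetric, so mode = mean.
Quadratic loss ⇒ the optimal estimator is the posterior mean.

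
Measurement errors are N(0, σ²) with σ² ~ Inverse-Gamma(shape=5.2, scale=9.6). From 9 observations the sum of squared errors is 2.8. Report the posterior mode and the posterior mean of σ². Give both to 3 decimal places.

Posterior: Inverse-Gamma(shape = 5.2+9/2 = 9.7, scale = 9.6+2.8/2 = 11.0).
Mode = β/(α+1) = 11.0/10.7 = 1.028.
Mean = β/(α−1) = 11.0/8.7 = 1.264.

MAP = 1.028, posterior mean = 1.264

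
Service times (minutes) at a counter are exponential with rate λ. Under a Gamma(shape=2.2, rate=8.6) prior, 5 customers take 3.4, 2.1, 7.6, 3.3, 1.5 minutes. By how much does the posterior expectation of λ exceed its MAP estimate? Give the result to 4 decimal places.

0.0377

Σ times = 17.9. Posterior: Gamma(shape = 2.2+5 = 7.2, rate = 8.6+17.9 = 26.5).
Mode = (α−1)/β = 6.2/26.5 = 0.2340.
Mean = α/β = 7.2/26.5 = 0.2717.
Difference = 0.2717 − 0.2340 = 0.0377.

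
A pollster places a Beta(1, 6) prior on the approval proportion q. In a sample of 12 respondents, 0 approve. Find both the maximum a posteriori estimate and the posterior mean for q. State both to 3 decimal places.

MAP = 0.000; posterior mean = 0.053

Posterior: Beta(1+0, 6+12) = Beta(1, 18).
Since α = 1 ≤ 1 and β > 1, the Beta density is monotone decreasing on [0,1]; the mode is at 0.
Mean = 1/(1+18) = 0.053.
The mean is pulled above the mode by the posterior's right skew.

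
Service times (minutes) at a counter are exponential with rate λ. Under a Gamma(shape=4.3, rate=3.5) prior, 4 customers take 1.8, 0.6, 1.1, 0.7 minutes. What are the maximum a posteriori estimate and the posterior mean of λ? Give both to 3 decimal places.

Σ times = 4.2. Posterior: Gamma(shape = 4.3+4 = 8.3, rate = 3.5+4.2 = 7.7).
Mode = (α−1)/β = 7.3/7.7 = 0.948.
Mean = α/β = 8.3/7.7 = 1.078.

MAP = 0.948, posterior mean = 1.078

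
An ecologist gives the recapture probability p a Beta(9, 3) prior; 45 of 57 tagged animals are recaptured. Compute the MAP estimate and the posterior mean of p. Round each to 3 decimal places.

p_MAP = 0.791, E[p|data] = 0.783

Posterior: Beta(9+45, 3+12) = Beta(54, 15).
Mode = (54−1)/(54+15−2) = 53/67 = 0.791.
Mean = 54/(54+15) = 54/69 = 0.783.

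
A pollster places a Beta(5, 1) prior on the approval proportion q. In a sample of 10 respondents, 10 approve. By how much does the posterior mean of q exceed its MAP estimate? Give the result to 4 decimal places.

-0.0625

Posterior: Beta(5+10, 1+0) = Beta(15, 1).
Since β = 1 ≤ 1 and α > 1, the Beta density is monotone increasing on [0,1]; the mode is at 1.
Mean = 15/(15+1) = 0.9375.
Difference = 0.9375 − 1.0000 = -0.0625.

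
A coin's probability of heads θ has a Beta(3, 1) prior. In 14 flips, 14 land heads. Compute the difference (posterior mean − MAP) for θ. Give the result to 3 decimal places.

Posterior: Beta(3+14, 1+0) = Beta(17, 1).
Since β = 1 ≤ 1 and α > 1, the Beta density is monotone increasing on [0,1]; the mode is at 1.
Mean = 17/(17+1) = 0.944.
Difference = 0.944 − 1.000 = -0.056.
Mode > mean: the posterior has a left tail.

-0.056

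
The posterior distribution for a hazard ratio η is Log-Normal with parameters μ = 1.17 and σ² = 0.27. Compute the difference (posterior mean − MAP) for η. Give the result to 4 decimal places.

Mode = exp(μ − σ²) = exp(0.90) = 2.4596.
Mean = exp(μ + σ²/2) = exp(1.305) = 3.6877.
Difference = 3.6877 − 2.4596 = 1.2281.

1.2281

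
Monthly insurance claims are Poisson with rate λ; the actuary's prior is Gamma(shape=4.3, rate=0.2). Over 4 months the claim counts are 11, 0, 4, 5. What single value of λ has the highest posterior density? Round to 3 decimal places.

5.548

Σ counts = 20. Posterior: Gamma(shape = 4.3+20 = 24.3, rate = 0.2+4 = 4.2).
Mode = (α−1)/β = 23.3/4.2 = 5.548.
Mean = α/β = 24.3/4.2 = 5.786.
This is the posterior mode — the MAP estimate.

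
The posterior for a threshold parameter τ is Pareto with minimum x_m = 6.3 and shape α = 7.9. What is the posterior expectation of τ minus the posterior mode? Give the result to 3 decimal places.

The Pareto density is strictly decreasing on [x_m, ∞), so the mode is x_m = 6.300.
Mean = α·x_m/(α−1) = 7.9·6.3/6.9 = 7.213.
Difference = 7.213 − 6.300 = 0.913.

0.913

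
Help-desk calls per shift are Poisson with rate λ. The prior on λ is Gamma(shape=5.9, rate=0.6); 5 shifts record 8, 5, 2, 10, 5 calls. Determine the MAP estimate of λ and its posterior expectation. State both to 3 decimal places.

Σ counts = 30. Posterior: Gamma(shape = 5.9+30 = 35.9, rate = 0.6+5 = 5.6).
Mode = (α−1)/β = 34.9/5.6 = 6.232.
Mean = α/β = 35.9/5.6 = 6.411.
The mean is pulled above the mode by the posterior's right skew.

MAP = 6.232, posterior mean = 6.411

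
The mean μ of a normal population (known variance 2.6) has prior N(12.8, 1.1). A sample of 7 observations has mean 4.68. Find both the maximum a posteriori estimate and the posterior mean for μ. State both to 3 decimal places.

Posterior for μ is Normal. Precision-weighted mean: (1/1.1·12.8 + 7/2.6·4.68) / (1/1.1 + 7/2.6) = 6.730.
A Normal posterior is symmetric, so mode = mean.

MAP = 6.730, posterior mean = 6.730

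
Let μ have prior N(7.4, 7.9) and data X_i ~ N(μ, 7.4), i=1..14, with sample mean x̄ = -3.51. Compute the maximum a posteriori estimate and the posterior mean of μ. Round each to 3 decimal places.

Posterior for μ is Normal. Precision-weighted mean: (1/7.9·7.4 + 14/7.4·-3.51) / (1/7.9 + 14/7.4) = -2.826.
A Normal posterior is symmetric, so mode = mean.

MAP = -2.826; posterior mean = -2.826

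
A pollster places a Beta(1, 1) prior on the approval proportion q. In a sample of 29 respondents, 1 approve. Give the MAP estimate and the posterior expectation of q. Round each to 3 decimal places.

MAP estimate = 0.034, posterior expectation = 0.065

Posterior: Beta(1+1, 1+28) = Beta(2, 29).
Mode = (2−1)/(2+29−2) = 1/29 = 0.034.
With a flat prior the MAP equals the MLE, 1/29.
Mean = 2/(2+29) = 2/31 = 0.065.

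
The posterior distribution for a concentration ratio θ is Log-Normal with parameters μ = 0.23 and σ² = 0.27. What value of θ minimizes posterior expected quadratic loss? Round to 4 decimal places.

Mode = exp(μ − σ²) = exp(-0.04) = 0.9608.
Mean = exp(μ + σ²/2) = exp(0.365) = 1.4405.
Quadratic loss ⇒ the optimal estimator is the posterior mean.

1.4405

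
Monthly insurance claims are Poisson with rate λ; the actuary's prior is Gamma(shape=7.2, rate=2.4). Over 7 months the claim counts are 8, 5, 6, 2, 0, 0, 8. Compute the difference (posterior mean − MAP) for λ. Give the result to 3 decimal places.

0.106

Σ counts = 29. Posterior: Gamma(shape = 7.2+29 = 36.2, rate = 2.4+7 = 9.4).
Mode = (α−1)/β = 35.2/9.4 = 3.745.
Mean = α/β = 36.2/9.4 = 3.851.
Difference = 3.851 − 3.745 = 0.106.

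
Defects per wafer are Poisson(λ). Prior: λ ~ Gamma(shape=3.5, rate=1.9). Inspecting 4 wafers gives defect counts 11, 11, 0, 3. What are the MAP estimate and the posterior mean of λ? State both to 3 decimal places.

Σ counts = 25. Posterior: Gamma(shape = 3.5+25 = 28.5, rate = 1.9+4 = 5.9).
Mode = (α−1)/β = 27.5/5.9 = 4.661.
Mean = α/β = 28.5/5.9 = 4.831.

MAP = 4.661, posterior mean = 4.831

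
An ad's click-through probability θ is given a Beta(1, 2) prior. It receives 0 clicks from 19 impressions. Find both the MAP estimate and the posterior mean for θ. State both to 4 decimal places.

Posterior: Beta(1+0, 2+19) = Beta(1, 21).
Since α = 1 ≤ 1 and β > 1, the Beta density is monotone decreasing on [0,1]; the mode is at 0.
Mean = 1/(1+21) = 0.0455.

MAP = 0.0000, posterior mean = 0.0455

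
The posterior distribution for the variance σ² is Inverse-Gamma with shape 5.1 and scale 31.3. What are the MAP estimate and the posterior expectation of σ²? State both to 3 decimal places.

Mode = β/(α+1) = 31.3/6.1 = 5.131.
Mean = β/(α−1) = 31.3/4.1 = 7.634.
Mean > mode: the posterior has a right tail.

MAP estimate = 5.131, posterior expectation = 7.634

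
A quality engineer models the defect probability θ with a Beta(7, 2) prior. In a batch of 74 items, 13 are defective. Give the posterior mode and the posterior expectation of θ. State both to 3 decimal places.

Posterior: Beta(7+13, 2+61) = Beta(20, 63).
Mode = (20−1)/(20+63−2) = 19/81 = 0.235.
Mean = 20/(20+63) = 20/83 = 0.241.
The posterior is right-skewed, so the mean exceeds the mode.

MAP = 0.235, posterior mean = 0.241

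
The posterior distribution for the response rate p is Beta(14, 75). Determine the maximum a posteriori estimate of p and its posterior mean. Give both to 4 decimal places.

MAP: 0.1494. Posterior mean: 0.1573.

Mode = (14−1)/(14+75−2) = 13/87 = 0.1494.
Mean = 14/(14+75) = 14/89 = 0.1573.
The posterior is right-skewed, so the mean exceeds the mode.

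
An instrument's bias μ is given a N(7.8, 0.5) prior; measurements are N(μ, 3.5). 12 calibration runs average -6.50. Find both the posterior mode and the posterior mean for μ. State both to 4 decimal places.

Posterior for μ is Normal. Precision-weighted mean: (1/0.5·7.8 + 12/3.5·-6.50) / (1/0.5 + 12/3.5) = -1.2316.
A Normal posterior is symmetric, so mode = mean.

posterior mode = -1.2316, posterior mean = -1.2316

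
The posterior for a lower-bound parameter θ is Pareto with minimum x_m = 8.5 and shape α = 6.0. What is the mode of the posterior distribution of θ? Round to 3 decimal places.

8.500

The Pareto density is strictly decreasing on [x_m, ∞), so the mode is x_m = 8.500.
Mean = α·x_m/(α−1) = 6.0·8.5/5.0 = 10.200.
This is the posterior mode — the MAP estimate.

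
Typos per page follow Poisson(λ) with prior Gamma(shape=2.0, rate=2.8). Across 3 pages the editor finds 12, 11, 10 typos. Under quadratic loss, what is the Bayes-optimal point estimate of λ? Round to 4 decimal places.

6.0345

Σ counts = 33. Posterior: Gamma(shape = 2.0+33 = 35.0, rate = 2.8+3 = 5.8).
Mode = (α−1)/β = 34.0/5.8 = 5.8621.
Mean = α/β = 35.0/5.8 = 6.0345.
Quadratic loss ⇒ the optimal estimator is the posterior mean.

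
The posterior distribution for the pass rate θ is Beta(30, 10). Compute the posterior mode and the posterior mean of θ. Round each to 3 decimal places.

Mode = (30−1)/(30+10−2) = 29/38 = 0.763.
Mean = 30/(30+10) = 30/40 = 0.750.
The mean is pulled below the mode by the posterior's left skew.

posterior mode = 0.763, posterior mean = 0.750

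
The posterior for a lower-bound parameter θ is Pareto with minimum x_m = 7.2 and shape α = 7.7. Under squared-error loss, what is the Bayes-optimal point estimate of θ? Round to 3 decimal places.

8.275

The Pareto density is strictly decreasing on [x_m, ∞), so the mode is x_m = 7.200.
Mean = α·x_m/(α−1) = 7.7·7.2/6.7 = 8.275.
Squared-error loss ⇒ the optimal estimator is the posterior mean.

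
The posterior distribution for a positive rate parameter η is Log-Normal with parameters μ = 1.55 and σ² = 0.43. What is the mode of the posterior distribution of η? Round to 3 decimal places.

3.065

Mode = exp(μ − σ²) = exp(1.12) = 3.065.
Mean = exp(μ + σ²/2) = exp(1.765) = 5.842.
This is the posterior mode — the MAP estimate.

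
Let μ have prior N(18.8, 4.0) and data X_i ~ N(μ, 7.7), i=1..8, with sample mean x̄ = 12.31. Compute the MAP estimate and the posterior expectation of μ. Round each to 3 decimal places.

Posterior for μ is Normal. Precision-weighted mean: (1/4.0·18.8 + 8/7.7·12.31) / (1/4.0 + 8/7.7) = 13.569.
A Normal posterior is symmetric, so mode = mean.

μ_MAP = 13.569, E[μ|data] = 13.569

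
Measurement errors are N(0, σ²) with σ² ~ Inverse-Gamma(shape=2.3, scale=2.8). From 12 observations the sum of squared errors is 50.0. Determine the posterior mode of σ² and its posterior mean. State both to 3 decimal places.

MAP: 2.989. Posterior mean: 3.808.

Posterior: Inverse-Gamma(shape = 2.3+12/2 = 8.3, scale = 2.8+50.0/2 = 27.8).
Mode = β/(α+1) = 27.8/9.3 = 2.989.
Mean = β/(α−1) = 27.8/7.3 = 3.808.
Mean > mode: the posterior has a right tail.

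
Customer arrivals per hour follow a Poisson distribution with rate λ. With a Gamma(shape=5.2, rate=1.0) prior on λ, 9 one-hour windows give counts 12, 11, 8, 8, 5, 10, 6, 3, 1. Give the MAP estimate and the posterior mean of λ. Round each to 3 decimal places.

Σ counts = 64. Posterior: Gamma(shape = 5.2+64 = 69.2, rate = 1.0+9 = 10.0).
Mode = (α−1)/β = 68.2/10.0 = 6.820.
Mean = α/β = 69.2/10.0 = 6.920.
The posterior is right-skewed, so the mean exceeds the mode.

MAP estimate = 6.820, posterior mean = 6.920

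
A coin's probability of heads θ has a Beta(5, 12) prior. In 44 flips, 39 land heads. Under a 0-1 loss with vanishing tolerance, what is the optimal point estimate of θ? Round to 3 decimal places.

0.729

Posterior: Beta(5+39, 12+5) = Beta(44, 17).
Mode = (44−1)/(44+17−2) = 43/59 = 0.729.
Mean = 44/(44+17) = 44/61 = 0.721.
This is the posterior mode — the MAP estimate.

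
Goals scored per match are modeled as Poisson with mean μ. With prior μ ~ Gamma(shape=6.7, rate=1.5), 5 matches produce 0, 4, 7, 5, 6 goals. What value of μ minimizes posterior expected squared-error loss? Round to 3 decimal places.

Σ counts = 22. Posterior: Gamma(shape = 6.7+22 = 28.7, rate = 1.5+5 = 6.5).
Mode = (α−1)/β = 27.7/6.5 = 4.262.
Mean = α/β = 28.7/6.5 = 4.415.
Squared-error loss ⇒ the optimal estimator is the posterior mean.

4.415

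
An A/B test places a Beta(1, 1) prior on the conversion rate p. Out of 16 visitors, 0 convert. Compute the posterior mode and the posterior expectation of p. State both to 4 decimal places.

Posterior: Beta(1+0, 1+16) = Beta(1, 17).
Since α = 1 ≤ 1 and β > 1, the Beta density is monotone decreasing on [0,1]; the mode is at 0.
Mean = 1/(1+17) = 0.0556.
The posterior is right-skewed, so the mean exceeds the mode.

posterior mode = 0.0000, posterior expectation = 0.0556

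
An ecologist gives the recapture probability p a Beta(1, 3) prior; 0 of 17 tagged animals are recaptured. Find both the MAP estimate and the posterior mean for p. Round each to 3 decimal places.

MAP estimate = 0.000, posterior mean = 0.048

Posterior: Beta(1+0, 3+17) = Beta(1, 20).
Since α = 1 ≤ 1 and β > 1, the Beta density is monotone decreasing on [0,1]; the mode is at 0.
Mean = 1/(1+20) = 0.048.
The mean is pulled above the mode by the posterior's right skew.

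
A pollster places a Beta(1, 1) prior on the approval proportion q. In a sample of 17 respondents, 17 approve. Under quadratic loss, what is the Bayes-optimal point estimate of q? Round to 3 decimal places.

0.947

Posterior: Beta(1+17, 1+0) = Beta(18, 1).
Since β = 1 ≤ 1 and α > 1, the Beta density is monotone increasing on [0,1]; the mode is at 1.
Mean = 18/(18+1) = 0.947.
Quadratic loss ⇒ the optimal estimator is the posterior mean.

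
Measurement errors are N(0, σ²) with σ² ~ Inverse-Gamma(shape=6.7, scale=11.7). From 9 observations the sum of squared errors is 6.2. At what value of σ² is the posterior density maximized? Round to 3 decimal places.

Posterior: Inverse-Gamma(shape = 6.7+9/2 = 11.2, scale = 11.7+6.2/2 = 14.8).
Mode = β/(α+1) = 14.8/12.2 = 1.213.
Mean = β/(α−1) = 14.8/10.2 = 1.451.
This is the posterior mode — the MAP estimate.

1.213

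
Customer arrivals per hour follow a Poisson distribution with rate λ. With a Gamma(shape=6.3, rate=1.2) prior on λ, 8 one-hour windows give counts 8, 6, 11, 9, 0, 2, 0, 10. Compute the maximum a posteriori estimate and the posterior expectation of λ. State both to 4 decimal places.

λ_MAP = 5.5761, E[λ|data] = 5.6848

Σ counts = 46. Posterior: Gamma(shape = 6.3+46 = 52.3, rate = 1.2+8 = 9.2).
Mode = (α−1)/β = 51.3/9.2 = 5.5761.
Mean = α/β = 52.3/9.2 = 5.6848.
The mean is pulled above the mode by the posterior's right skew.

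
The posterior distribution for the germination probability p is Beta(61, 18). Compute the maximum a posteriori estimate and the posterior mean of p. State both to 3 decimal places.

p_MAP = 0.779, E[p|data] = 0.772

Mode = (61−1)/(61+18−2) = 60/77 = 0.779.
Mean = 61/(61+18) = 61/79 = 0.772.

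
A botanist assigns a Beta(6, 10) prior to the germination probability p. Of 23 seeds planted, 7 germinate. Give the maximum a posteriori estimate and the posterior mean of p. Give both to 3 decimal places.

Posterior: Beta(6+7, 10+16) = Beta(13, 26).
Mode = (13−1)/(13+26−2) = 12/37 = 0.324.
Mean = 13/(13+26) = 13/39 = 0.333.

MAP = 0.324; posterior mean = 0.333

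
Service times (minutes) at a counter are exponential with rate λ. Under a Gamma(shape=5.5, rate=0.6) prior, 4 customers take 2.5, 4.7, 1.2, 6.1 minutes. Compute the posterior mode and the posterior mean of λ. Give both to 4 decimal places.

MAP: 0.5629. Posterior mean: 0.6291.

Σ times = 14.5. Posterior: Gamma(shape = 5.5+4 = 9.5, rate = 0.6+14.5 = 15.1).
Mode = (α−1)/β = 8.5/15.1 = 0.5629.
Mean = α/β = 9.5/15.1 = 0.6291.
Mean > mode: the posterior has a right tail.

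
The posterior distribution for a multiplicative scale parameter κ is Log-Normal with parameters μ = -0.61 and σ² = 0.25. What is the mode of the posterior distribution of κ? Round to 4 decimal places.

0.4232

Mode = exp(μ − σ²) = exp(-0.86) = 0.4232.
Mean = exp(μ + σ²/2) = exp(-0.485) = 0.6157.
This is the posterior mode — the MAP estimate.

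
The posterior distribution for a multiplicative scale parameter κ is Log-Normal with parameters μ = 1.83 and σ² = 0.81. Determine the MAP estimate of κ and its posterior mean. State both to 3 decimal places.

MAP = 2.773, posterior mean = 9.346

Mode = exp(μ − σ²) = exp(1.02) = 2.773.
Mean = exp(μ + σ²/2) = exp(2.235) = 9.346.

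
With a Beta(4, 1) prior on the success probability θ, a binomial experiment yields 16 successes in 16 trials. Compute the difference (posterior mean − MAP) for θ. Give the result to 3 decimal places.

Posterior: Beta(4+16, 1+0) = Beta(20, 1).
Since β = 1 ≤ 1 and α > 1, the Beta density is monotone increasing on [0,1]; the mode is at 1.
Mean = 20/(20+1) = 0.952.
Difference = 0.952 − 1.000 = -0.048.
The posterior is left-skewed, so the mode exceeds the mean.

-0.048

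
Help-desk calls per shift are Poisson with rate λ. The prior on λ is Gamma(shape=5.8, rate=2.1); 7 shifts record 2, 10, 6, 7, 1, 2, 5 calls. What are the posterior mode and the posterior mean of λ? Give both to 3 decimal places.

Σ counts = 33. Posterior: Gamma(shape = 5.8+33 = 38.8, rate = 2.1+7 = 9.1).
Mode = (α−1)/β = 37.8/9.1 = 4.154.
Mean = α/β = 38.8/9.1 = 4.264.
The posterior is right-skewed, so the mean exceeds the mode.

MAP: 4.154. Posterior mean: 4.264.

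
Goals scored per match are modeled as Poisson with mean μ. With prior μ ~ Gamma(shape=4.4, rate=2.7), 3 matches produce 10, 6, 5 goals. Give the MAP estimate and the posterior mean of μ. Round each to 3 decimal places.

MAP estimate = 4.281, posterior mean = 4.456

Σ counts = 21. Posterior: Gamma(shape = 4.4+21 = 25.4, rate = 2.7+3 = 5.7).
Mode = (α−1)/β = 24.4/5.7 = 4.281.
Mean = α/β = 25.4/5.7 = 4.456.
Right-skewed posterior ⇒ mode < mean.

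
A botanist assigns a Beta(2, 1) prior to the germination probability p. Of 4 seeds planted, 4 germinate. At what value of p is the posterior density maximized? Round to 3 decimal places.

1.000

Posterior: Beta(2+4, 1+0) = Beta(6, 1).
Since β = 1 ≤ 1 and α > 1, the Beta density is monotone increasing on [0,1]; the mode is at 1.
Mean = 6/(6+1) = 0.857.
This is the posterior mode — the MAP estimate.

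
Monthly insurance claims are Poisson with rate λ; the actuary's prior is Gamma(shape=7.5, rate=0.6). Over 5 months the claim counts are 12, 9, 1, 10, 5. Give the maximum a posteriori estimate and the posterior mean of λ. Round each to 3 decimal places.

MAP: 7.768. Posterior mean: 7.946.

Σ counts = 37. Posterior: Gamma(shape = 7.5+37 = 44.5, rate = 0.6+5 = 5.6).
Mode = (α−1)/β = 43.5/5.6 = 7.768.
Mean = α/β = 44.5/5.6 = 7.946.
The mean is pulled above the mode by the posterior's right skew.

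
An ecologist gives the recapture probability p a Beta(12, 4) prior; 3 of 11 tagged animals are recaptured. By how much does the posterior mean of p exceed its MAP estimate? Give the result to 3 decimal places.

Posterior: Beta(12+3, 4+8) = Beta(15, 12).
Mode = (15−1)/(15+12−2) = 14/25 = 0.560.
Mean = 15/(15+12) = 15/27 = 0.556.
Difference = 0.556 − 0.560 = -0.004.
Left-skewed posterior ⇒ mean < mode.

-0.004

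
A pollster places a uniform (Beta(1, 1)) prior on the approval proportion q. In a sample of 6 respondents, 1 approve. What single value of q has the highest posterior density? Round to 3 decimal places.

Posterior: Beta(1+1, 1+5) = Beta(2, 6).
Mode = (2−1)/(2+6−2) = 1/6 = 0.167.
Mean = 2/(2+6) = 2/8 = 0.250.
This is the posterior mode — the MAP estimate.

0.167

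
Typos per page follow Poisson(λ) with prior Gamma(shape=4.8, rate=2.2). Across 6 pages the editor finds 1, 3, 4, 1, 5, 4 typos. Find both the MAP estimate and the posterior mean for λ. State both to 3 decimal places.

MAP = 2.659; posterior mean = 2.780

Σ counts = 18. Posterior: Gamma(shape = 4.8+18 = 22.8, rate = 2.2+6 = 8.2).
Mode = (α−1)/β = 21.8/8.2 = 2.659.
Mean = α/β = 22.8/8.2 = 2.780.
Right-skewed posterior ⇒ mode < mean.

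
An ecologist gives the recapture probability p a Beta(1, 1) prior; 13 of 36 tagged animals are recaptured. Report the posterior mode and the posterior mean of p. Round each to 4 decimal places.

Posterior: Beta(1+13, 1+23) = Beta(14, 24).
Mode = (14−1)/(14+24−2) = 13/36 = 0.3611.
With a flat prior the MAP equals the MLE, 13/36.
Mean = 14/(14+24) = 14/38 = 0.3684.

posterior mode = 0.3611, posterior mean = 0.3684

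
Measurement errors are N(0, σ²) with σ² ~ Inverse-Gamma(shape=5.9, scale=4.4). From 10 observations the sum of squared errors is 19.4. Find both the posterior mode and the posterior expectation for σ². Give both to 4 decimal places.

Posterior: Inverse-Gamma(shape = 5.9+10/2 = 10.9, scale = 4.4+19.4/2 = 14.1).
Mode = β/(α+1) = 14.1/11.9 = 1.1849.
Mean = β/(α−1) = 14.1/9.9 = 1.4242.
Right-skewed posterior ⇒ mode < mean.

MAP = 1.1849, posterior mean = 1.4242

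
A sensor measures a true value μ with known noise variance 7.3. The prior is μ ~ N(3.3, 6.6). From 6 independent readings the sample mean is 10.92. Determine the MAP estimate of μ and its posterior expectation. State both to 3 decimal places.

μ_MAP = 9.734, E[μ|data] = 9.734

Posterior for μ is Normal. Precision-weighted mean: (1/6.6·3.3 + 6/7.3·10.92) / (1/6.6 + 6/7.3) = 9.734.
A Normal posterior is symmetric, so mode = mean.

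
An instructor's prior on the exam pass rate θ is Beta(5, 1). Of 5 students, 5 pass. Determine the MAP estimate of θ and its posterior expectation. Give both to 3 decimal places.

θ_MAP = 1.000, E[θ|data] = 0.909

Posterior: Beta(5+5, 1+0) = Beta(10, 1).
Since β = 1 ≤ 1 and α > 1, the Beta density is monotone increasing on [0,1]; the mode is at 1.
Mean = 10/(10+1) = 0.909.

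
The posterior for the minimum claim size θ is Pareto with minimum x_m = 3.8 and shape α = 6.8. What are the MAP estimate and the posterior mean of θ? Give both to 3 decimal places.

The Pareto density is strictly decreasing on [x_m, ∞), so the mode is x_m = 3.800.
Mean = α·x_m/(α−1) = 6.8·3.8/5.8 = 4.455.

MAP = 3.800; posterior mean = 4.455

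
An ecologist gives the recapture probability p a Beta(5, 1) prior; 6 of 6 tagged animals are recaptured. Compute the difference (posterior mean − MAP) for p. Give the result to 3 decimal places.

-0.083

Posterior: Beta(5+6, 1+0) = Beta(11, 1).
Since β = 1 ≤ 1 and α > 1, the Beta density is monotone increasing on [0,1]; the mode is at 1.
Mean = 11/(11+1) = 0.917.
Difference = 0.917 − 1.000 = -0.083.
The posterior is left-skewed, so the mode exceeds the mean.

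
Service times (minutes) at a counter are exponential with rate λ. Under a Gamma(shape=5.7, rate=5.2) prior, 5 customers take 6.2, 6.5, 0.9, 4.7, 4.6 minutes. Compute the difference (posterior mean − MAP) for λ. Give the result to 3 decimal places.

0.036

Σ times = 22.9. Posterior: Gamma(shape = 5.7+5 = 10.7, rate = 5.2+22.9 = 28.1).
Mode = (α−1)/β = 9.7/28.1 = 0.345.
Mean = α/β = 10.7/28.1 = 0.381.
Difference = 0.381 − 0.345 = 0.036.
The mean is pulled above the mode by the posterior's right skew.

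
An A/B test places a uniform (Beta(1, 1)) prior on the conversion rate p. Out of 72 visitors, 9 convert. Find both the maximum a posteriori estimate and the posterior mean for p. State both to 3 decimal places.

Posterior: Beta(1+9, 1+63) = Beta(10, 64).
Mode = (10−1)/(10+64−2) = 9/72 = 0.125.
With a flat prior the MAP equals the MLE, 9/72.
Mean = 10/(10+64) = 10/74 = 0.135.
Mean > mode: the posterior has a right tail.

maximum a posteriori estimate = 0.125, posterior mean = 0.135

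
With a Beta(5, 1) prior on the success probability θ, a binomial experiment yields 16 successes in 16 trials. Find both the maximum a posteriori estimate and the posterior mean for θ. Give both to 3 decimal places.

Posterior: Beta(5+16, 1+0) = Beta(21, 1).
Since β = 1 ≤ 1 and α > 1, the Beta density is monotone increasing on [0,1]; the mode is at 1.
Mean = 21/(21+1) = 0.955.
The posterior is left-skewed, so the mode exceeds the mean.

MAP = 1.000, posterior mean = 0.955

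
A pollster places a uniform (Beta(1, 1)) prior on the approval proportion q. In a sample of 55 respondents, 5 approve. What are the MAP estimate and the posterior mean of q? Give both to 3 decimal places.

MAP = 0.091; posterior mean = 0.105

Posterior: Beta(1+5, 1+50) = Beta(6, 51).
Mode = (6−1)/(6+51−2) = 5/55 = 0.091.
With a flat prior the MAP equals the MLE, 5/55.
Mean = 6/(6+51) = 6/57 = 0.105.
The mean is pulled above the mode by the posterior's right skew.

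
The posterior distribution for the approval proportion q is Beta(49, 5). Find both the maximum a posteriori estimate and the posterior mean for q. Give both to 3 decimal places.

Mode = (49−1)/(49+5−2) = 48/52 = 0.923.
Mean = 49/(49+5) = 49/54 = 0.907.
The posterior is left-skewed, so the mode exceeds the mean.

q_MAP = 0.923, E[q|data] = 0.907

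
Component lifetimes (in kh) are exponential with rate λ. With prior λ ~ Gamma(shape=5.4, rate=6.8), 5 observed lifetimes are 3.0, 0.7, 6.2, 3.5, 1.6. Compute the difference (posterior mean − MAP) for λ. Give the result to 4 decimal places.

0.0459

Σ times = 15.0. Posterior: Gamma(shape = 5.4+5 = 10.4, rate = 6.8+15.0 = 21.8).
Mode = (α−1)/β = 9.4/21.8 = 0.4312.
Mean = α/β = 10.4/21.8 = 0.4771.
Difference = 0.4771 − 0.4312 = 0.0459.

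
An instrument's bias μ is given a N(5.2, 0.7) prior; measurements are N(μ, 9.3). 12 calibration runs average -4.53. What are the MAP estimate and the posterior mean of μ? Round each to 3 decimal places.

MAP estimate = 0.582, posterior mean = 0.582

Posterior for μ is Normal. Precision-weighted mean: (1/0.7·5.2 + 12/9.3·-4.53) / (1/0.7 + 12/9.3) = 0.582.
A Normal posterior is symmetric, so mode = mean.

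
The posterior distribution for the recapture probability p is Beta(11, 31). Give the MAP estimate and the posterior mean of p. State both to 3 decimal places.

MAP estimate = 0.250, posterior mean = 0.262

Mode = (11−1)/(11+31−2) = 10/40 = 0.250.
Mean = 11/(11+31) = 11/42 = 0.262.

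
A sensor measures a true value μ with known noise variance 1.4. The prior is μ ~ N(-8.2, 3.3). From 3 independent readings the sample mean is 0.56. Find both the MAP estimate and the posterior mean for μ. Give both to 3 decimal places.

MAP estimate = -0.525, posterior mean = -0.525

Posterior for μ is Normal. Precision-weighted mean: (1/3.3·-8.2 + 3/1.4·0.56) / (1/3.3 + 3/1.4) = -0.525.
A Normal posterior is symmetric, so mode = mean.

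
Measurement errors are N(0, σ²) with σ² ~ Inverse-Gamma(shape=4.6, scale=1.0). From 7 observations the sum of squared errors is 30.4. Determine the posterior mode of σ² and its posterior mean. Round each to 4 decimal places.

Posterior: Inverse-Gamma(shape = 4.6+7/2 = 8.1, scale = 1.0+30.4/2 = 16.2).
Mode = β/(α+1) = 16.2/9.1 = 1.7802.
Mean = β/(α−1) = 16.2/7.1 = 2.2817.
The posterior is right-skewed, so the mean exceeds the mode.

σ²_MAP = 1.7802, E[σ²|data] = 2.2817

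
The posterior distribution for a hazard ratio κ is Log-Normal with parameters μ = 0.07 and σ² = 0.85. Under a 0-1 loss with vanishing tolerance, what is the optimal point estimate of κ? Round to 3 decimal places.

0.458

Mode = exp(μ − σ²) = exp(-0.78) = 0.458.
Mean = exp(μ + σ²/2) = exp(0.495) = 1.640.
This is the posterior mode — the MAP estimate.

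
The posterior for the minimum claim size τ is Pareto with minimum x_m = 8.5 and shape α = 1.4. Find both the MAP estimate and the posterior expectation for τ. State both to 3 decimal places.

MAP = 8.500; posterior mean = 29.750

The Pareto density is strictly decreasing on [x_m, ∞), so the mode is x_m = 8.500.
Mean = α·x_m/(α−1) = 1.4·8.5/0.4 = 29.750.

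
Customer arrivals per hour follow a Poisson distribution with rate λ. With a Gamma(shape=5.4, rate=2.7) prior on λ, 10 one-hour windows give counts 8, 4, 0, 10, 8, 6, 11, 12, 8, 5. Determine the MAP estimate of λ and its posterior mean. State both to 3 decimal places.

MAP: 6.016. Posterior mean: 6.094.

Σ counts = 72. Posterior: Gamma(shape = 5.4+72 = 77.4, rate = 2.7+10 = 12.7).
Mode = (α−1)/β = 76.4/12.7 = 6.016.
Mean = α/β = 77.4/12.7 = 6.094.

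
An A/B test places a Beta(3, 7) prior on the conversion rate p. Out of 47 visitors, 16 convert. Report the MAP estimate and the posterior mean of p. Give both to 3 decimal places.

MAP = 0.327; posterior mean = 0.333

Posterior: Beta(3+16, 7+31) = Beta(19, 38).
Mode = (19−1)/(19+38−2) = 18/55 = 0.327.
Mean = 19/(19+38) = 19/57 = 0.333.
The posterior is right-skewed, so the mean exceeds the mode.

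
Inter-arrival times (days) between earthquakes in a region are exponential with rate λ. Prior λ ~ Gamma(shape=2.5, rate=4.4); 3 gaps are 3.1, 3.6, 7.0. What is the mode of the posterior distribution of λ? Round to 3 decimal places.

0.249

Σ times = 13.7. Posterior: Gamma(shape = 2.5+3 = 5.5, rate = 4.4+13.7 = 18.1).
Mode = (α−1)/β = 4.5/18.1 = 0.249.
Mean = α/β = 5.5/18.1 = 0.304.
This is the posterior mode — the MAP estimate.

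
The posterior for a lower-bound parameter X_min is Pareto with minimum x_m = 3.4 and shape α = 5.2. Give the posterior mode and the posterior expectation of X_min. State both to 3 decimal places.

The Pareto density is strictly decreasing on [x_m, ∞), so the mode is x_m = 3.400.
Mean = α·x_m/(α−1) = 5.2·3.4/4.2 = 4.210.

posterior mode = 3.400, posterior expectation = 4.210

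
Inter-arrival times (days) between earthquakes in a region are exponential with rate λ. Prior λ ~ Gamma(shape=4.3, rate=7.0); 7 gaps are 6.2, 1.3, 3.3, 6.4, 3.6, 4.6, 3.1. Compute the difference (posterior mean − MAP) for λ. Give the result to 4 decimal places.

0.0282

Σ times = 28.5. Posterior: Gamma(shape = 4.3+7 = 11.3, rate = 7.0+28.5 = 35.5).
Mode = (α−1)/β = 10.3/35.5 = 0.2901.
Mean = α/β = 11.3/35.5 = 0.3183.
Difference = 0.3183 − 0.2901 = 0.0282.
The posterior is right-skewed, so the mean exceeds the mode.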